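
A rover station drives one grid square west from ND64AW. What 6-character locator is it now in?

Longitude subsquare a = 0; −1 → -1, wraps to 23 = x, carry into square.
Longitude square 6; −1 → 5.
The latitude characters are unchanged.

ND54xw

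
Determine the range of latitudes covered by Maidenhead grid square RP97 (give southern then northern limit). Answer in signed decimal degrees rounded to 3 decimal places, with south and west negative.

Field R=17, P=15: +17·20° lon, +15·10° lat → SW at lon 160°, lat 60°.
Square 9, 7: +9·2° lon, +7·1° lat → SW at lon 178°, lat 67°.
Cell spans 2° lon × 1° lat.
south 67.000, north 68.000.

67.000, 68.000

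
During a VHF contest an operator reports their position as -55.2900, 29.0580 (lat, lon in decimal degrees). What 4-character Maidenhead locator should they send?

Offset from 180°W / 90°S: lon 209.06°, lat 34.71°.
Field: lon ⌊209.06/20⌋ = 10 → K; lat ⌊34.71/10⌋ = 3 → D.
Square: lon ⌊9.06/2⌋ = 4; lat ⌊4.71/1⌋ = 4.

KD44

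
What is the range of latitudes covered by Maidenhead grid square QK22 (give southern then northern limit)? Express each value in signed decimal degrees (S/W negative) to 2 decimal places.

Field Q=16, K=10: +16·20° lon, +10·10° lat → SW at lon 140°, lat 10°.
Square 2, 2: +2·2° lon, +2·1° lat → SW at lon 144°, lat 12°.
Cell spans 2° lon × 1° lat.
south 12.00, north 13.00.

12.00, 13.00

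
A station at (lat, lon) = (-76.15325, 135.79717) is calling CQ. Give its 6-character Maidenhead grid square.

Offset from 180°W / 90°S: lon 315.7972°, lat 13.8468°.
Field: lon ⌊315.7972/20⌋ = 15 → P; lat ⌊13.8468/10⌋ = 1 → B.
Square: lon ⌊15.7972/2⌋ = 7; lat ⌊3.8468/1⌋ = 3.
Subsquare: lon ⌊1.7972/0.0833333⌋ = 21 → v; lat ⌊0.8468/0.0416667⌋ = 20 → u.

PB73vu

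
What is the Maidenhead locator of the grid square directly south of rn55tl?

RN55tk

Latitude subsquare l = 11; −1 → 10 = k.
The longitude characters are unchanged.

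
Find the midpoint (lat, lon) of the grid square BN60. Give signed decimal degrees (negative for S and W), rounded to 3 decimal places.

40.500, -147.000

Field B=1, N=13: +1·20° lon, +13·10° lat → SW at lon -160°, lat 40°.
Square 6, 0: +6·2° lon, +0·1° lat → SW at lon -148°, lat 40°.
Cell spans 2° lon × 1° lat. Centre is SW corner plus half of each.
latitude 40.500, longitude -147.000.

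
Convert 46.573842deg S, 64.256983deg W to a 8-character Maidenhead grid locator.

FE73uk92

Add 180° to longitude and 90° to latitude: 115.74302, 43.42616.
Field: lon ⌊115.74302/20⌋ = 5 → F; lat ⌊43.42616/10⌋ = 4 → E.
Square: lon ⌊15.74302/2⌋ = 7; lat ⌊3.42616/1⌋ = 3.
Subsquare: lon ⌊1.74302/0.0833333⌋ = 20 → u; lat ⌊0.42616/0.0416667⌋ = 10 → k.
Extended square: lon ⌊0.07635/0.00833333⌋ = 9; lat ⌊0.00949/0.00416667⌋ = 2.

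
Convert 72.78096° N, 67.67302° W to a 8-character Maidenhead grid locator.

FQ62ds97

Add 180° to longitude and 90° to latitude: 112.32698, 162.78096.
Field: lon ⌊112.32698/20⌋ = 5 → F; lat ⌊162.78096/10⌋ = 16 → Q.
Square: lon ⌊12.32698/2⌋ = 6; lat ⌊2.78096/1⌋ = 2.
Subsquare: lon ⌊0.32698/0.0833333⌋ = 3 → d; lat ⌊0.78096/0.0416667⌋ = 18 → s.
Extended square: lon ⌊0.07698/0.00833333⌋ = 9; lat ⌊0.03096/0.00416667⌋ = 7.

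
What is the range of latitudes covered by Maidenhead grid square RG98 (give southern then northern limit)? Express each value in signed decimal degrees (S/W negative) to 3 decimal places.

-22.000, -21.000

Field R=17, G=6: +17·20° lon, +6·10° lat → SW at lon 160°, lat -30°.
Square 9, 8: +9·2° lon, +8·1° lat → SW at lon 178°, lat -22°.
Cell spans 2° lon × 1° lat.
south -22.000, north -21.000.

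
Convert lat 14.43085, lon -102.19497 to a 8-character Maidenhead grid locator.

Shift to the Maidenhead origin (180°W, 90°S): lon 77.80503, lat 104.43085.
Field: 77.80503/20 → 3 → D, 104.43085/10 → 10 → K; chars DK.
Square: 17.80503/2 → 8, 4.43085/1 → 4; chars 84.
Subsquare: 1.80503/0.0833333 → 21 → v, 0.43085/0.0416667 → 10 → k; chars vk.
Extended square: 0.05503/0.00833333 → 6, 0.01418/0.00416667 → 3; chars 63.

DK84vk63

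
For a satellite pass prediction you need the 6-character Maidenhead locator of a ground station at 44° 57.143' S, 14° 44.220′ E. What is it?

JE75ib

Offset from 180°W / 90°S: lon 194.7370°, lat 45.0476°.
Field: lon ⌊194.7370/20⌋ = 9 → J; lat ⌊45.0476/10⌋ = 4 → E.
Square: lon ⌊14.7370/2⌋ = 7; lat ⌊5.0476/1⌋ = 5.
Subsquare: lon ⌊0.7370/0.0833333⌋ = 8 → i; lat ⌊0.0476/0.0416667⌋ = 1 → b.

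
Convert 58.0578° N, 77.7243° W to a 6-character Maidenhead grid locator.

FO18db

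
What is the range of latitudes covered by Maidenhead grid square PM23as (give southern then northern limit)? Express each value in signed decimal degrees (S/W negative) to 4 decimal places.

33.7500, 33.7917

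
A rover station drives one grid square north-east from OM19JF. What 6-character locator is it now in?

Longitude subsquare j = 9; +1 → 10 = k.
Latitude subsquare f = 5; +1 → 6 = g.

OM19kg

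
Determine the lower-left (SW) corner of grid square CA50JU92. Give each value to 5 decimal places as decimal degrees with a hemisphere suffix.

89.15833° S, 129.17500° W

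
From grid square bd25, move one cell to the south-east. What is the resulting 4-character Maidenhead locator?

Longitude square 2; +1 → 3.
Latitude square 5; −1 → 4.

BD34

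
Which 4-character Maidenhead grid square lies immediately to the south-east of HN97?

Longitude square 9; +1 → 10, wraps to 0, carry into field.
Longitude field H = 7; +1 → 8 = I.
Latitude square 7; −1 → 6.

IN06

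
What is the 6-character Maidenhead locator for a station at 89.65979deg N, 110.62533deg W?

DR49qp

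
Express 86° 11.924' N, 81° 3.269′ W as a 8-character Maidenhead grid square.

ER96le37

Shift to the Maidenhead origin (180°W, 90°S): lon 98.94552, lat 176.19873.
Field: lon ⌊98.94552/20⌋ = 4 → E; lat ⌊176.19873/10⌋ = 17 → R.
Square: lon ⌊18.94552/2⌋ = 9; lat ⌊6.19873/1⌋ = 6.
Subsquare: lon ⌊0.94552/0.0833333⌋ = 11 → l; lat ⌊0.19873/0.0416667⌋ = 4 → e.
Extended square: lon ⌊0.02885/0.00833333⌋ = 3; lat ⌊0.03207/0.00416667⌋ = 7.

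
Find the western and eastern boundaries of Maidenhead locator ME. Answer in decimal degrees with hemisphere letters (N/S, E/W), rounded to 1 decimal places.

60.0° E, 80.0° E

Field M=12, E=4: +12·20° lon, +4·10° lat → SW at lon 60°, lat -50°.
Cell spans 20° lon × 10° lat.
west 60.0° E, east 80.0° E.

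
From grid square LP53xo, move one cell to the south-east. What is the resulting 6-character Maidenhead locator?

LP63an

Longitude subsquare x = 23; +1 → 24, wraps to 0 = a, carry into square.
Longitude square 5; +1 → 6.
Latitude subsquare o = 14; −1 → 13 = n.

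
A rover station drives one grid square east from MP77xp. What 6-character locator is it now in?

MP87ap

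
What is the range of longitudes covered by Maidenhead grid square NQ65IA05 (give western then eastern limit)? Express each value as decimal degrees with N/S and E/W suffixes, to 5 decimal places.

Field N=13, Q=16: +13·20° lon, +16·10° lat → SW at lon 80°, lat 70°.
Square 6, 5: +6·2° lon, +5·1° lat → SW at lon 92°, lat 75°.
Subsquare i=8, a=0: +8·0.0833333° lon, +0·0.0416667° lat → SW at lon 92.6667°, lat 75°.
Extended square 0, 5: +0·0.00833333° lon, +5·0.00416667° lat → SW at lon 92.6667°, lat 75.0208°.
Cell spans 0.00833333° lon × 0.00416667° lat.
west 92.66667° E, east 92.67500° E.

92.66667° E, 92.67500° E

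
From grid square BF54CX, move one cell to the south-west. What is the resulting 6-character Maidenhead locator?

BF54bw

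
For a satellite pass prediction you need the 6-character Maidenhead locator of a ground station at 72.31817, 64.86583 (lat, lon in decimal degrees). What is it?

MQ22kh

Add 180° to longitude and 90° to latitude: 244.8658, 162.3182.
Field: 244.8658/20 → 12 → M, 162.3182/10 → 16 → Q; chars MQ.
Square: 4.8658/2 → 2, 2.3182/1 → 2; chars 22.
Subsquare: 0.8658/0.0833333 → 10 → k, 0.3182/0.0416667 → 7 → h; chars kh.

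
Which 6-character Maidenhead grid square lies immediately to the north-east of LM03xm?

Longitude subsquare x = 23; +1 → 24, wraps to 0 = a, carry into square.
Longitude square 0; +1 → 1.
Latitude subsquare m = 12; +1 → 13 = n.

LM13an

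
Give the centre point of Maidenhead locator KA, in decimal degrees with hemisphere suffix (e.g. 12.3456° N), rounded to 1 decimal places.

Field K=10, A=0: +10·20° lon, +0·10° lat → SW at lon 20°, lat -90°.
Cell spans 20° lon × 10° lat. Centre is SW corner plus half of each.
latitude 85.0° S, longitude 30.0° E.

85.0° S, 30.0° E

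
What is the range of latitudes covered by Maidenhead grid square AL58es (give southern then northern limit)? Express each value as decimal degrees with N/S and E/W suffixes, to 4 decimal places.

Field A=0, L=11: +0·20° lon, +11·10° lat → SW at lon -180°, lat 20°.
Square 5, 8: +5·2° lon, +8·1° lat → SW at lon -170°, lat 28°.
Subsquare e=4, s=18: +4·0.0833333° lon, +18·0.0416667° lat → SW at lon -169.667°, lat 28.75°.
Cell spans 0.0833333° lon × 0.0416667° lat.
south 28.7500° N, north 28.7917° N.

28.7500° N, 28.7917° N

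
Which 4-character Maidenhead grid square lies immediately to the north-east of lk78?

Longitude square 7; +1 → 8.
Latitude square 8; +1 → 9.

LK89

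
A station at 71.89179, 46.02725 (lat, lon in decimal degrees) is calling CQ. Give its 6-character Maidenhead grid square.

Add 180° to longitude and 90° to latitude: 226.0273, 161.8918.
Field: 226.0273/20 → 11 → L, 161.8918/10 → 16 → Q; chars LQ.
Square: 6.0273/2 → 3, 1.8918/1 → 1; chars 31.
Subsquare: 0.0273/0.0833333 → 0 → a, 0.8918/0.0416667 → 21 → v; chars av.

LQ31av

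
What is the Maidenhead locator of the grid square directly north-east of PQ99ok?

Longitude subsquare o = 14; +1 → 15 = p.
Latitude subsquare k = 10; +1 → 11 = l.

PQ99pl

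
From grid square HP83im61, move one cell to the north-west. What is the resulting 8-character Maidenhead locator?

Longitude extended square 6; −1 → 5.
Latitude extended square 1; +1 → 2.

HP83im52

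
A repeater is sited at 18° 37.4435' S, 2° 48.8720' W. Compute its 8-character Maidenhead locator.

Shift to the Maidenhead origin (180°W, 90°S): lon 177.18547, lat 71.37594.
Field (20°×10°, letters A–R): 177.18547/20 → 8 → I, 71.37594/10 → 7 → H; chars IH.
Square (2°×1°, digits 0–9): 17.18547/2 → 8, 1.37594/1 → 1; chars 81.
Subsquare (5′×2.5′, letters a–x): 1.18547/0.0833333 → 14 → o, 0.37594/0.0416667 → 9 → j; chars oj.
Extended square (30″×15″, digits 0–9): 0.01880/0.00833333 → 2, 0.00094/0.00416667 → 0; chars 20.

IH81oj20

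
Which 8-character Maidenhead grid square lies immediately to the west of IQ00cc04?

IQ00bc94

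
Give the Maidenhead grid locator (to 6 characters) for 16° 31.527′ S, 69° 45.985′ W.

Add 180° to longitude and 90° to latitude: 110.2336, 73.4745.
Field (20°×10°, letters A–R): 110.2336/20 → 5 → F, 73.4745/10 → 7 → H; chars FH.
Square (2°×1°, digits 0–9): 10.2336/2 → 5, 3.4745/1 → 3; chars 53.
Subsquare (5′×2.5′, letters a–x): 0.2336/0.0833333 → 2 → c, 0.4745/0.0416667 → 11 → l; chars cl.

FH53cl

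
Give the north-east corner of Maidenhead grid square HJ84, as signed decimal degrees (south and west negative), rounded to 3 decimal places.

5.000, -22.000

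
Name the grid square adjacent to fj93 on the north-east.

Longitude square 9; +1 → 10, wraps to 0, carry into field.
Longitude field F = 5; +1 → 6 = G.
Latitude square 3; +1 → 4.

GJ04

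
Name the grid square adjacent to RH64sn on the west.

RH64rn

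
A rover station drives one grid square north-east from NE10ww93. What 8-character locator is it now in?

Longitude extended square 9; +1 → 10, wraps to 0, carry into subsquare.
Longitude subsquare w = 22; +1 → 23 = x.
Latitude extended square 3; +1 → 4.

NE10xw04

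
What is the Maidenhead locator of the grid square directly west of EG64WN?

EG64vn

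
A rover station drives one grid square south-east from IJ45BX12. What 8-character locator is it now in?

IJ45bx21

Longitude extended square 1; +1 → 2.
Latitude extended square 2; −1 → 1.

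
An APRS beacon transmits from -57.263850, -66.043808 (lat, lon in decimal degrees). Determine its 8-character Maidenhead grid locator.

FD62xr46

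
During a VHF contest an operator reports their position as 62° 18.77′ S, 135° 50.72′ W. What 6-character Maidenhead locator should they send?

CC27bq

Add 180° to longitude and 90° to latitude: 44.1547, 27.6872.
Field: 44.1547/20 → 2 → C, 27.6872/10 → 2 → C; chars CC.
Square: 4.1547/2 → 2, 7.6872/1 → 7; chars 27.
Subsquare: 0.1547/0.0833333 → 1 → b, 0.6872/0.0416667 → 16 → q; chars bq.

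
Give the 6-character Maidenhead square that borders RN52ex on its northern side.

Latitude subsquare x = 23; +1 → 24, wraps to 0 = a, carry into square.
Latitude square 2; +1 → 3.
The longitude characters are unchanged.

RN53ea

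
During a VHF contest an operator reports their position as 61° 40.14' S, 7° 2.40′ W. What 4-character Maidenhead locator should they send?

IC68

Add 180° to longitude and 90° to latitude: 172.96, 28.33.
Field: 172.96/20 → 8 → I, 28.33/10 → 2 → C; chars IC.
Square: 12.96/2 → 6, 8.33/1 → 8; chars 68.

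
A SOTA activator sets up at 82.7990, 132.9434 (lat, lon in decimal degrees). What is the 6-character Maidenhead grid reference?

Offset from 180°W / 90°S: lon 312.9434°, lat 172.7990°.
Field: 312.9434/20 → 15 → P, 172.7990/10 → 17 → R; chars PR.
Square: 12.9434/2 → 6, 2.7990/1 → 2; chars 62.
Subsquare: 0.9434/0.0833333 → 11 → l, 0.7990/0.0416667 → 19 → t; chars lt.

PR62lt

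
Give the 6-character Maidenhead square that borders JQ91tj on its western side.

JQ91sj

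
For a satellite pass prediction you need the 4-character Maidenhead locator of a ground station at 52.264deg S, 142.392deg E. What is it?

Add 180° to longitude and 90° to latitude: 322.39, 37.74.
Field (20°×10°, letters A–R): lon ⌊322.39/20⌋ = 16 → Q; lat ⌊37.74/10⌋ = 3 → D.
Square (2°×1°, digits 0–9): lon ⌊2.39/2⌋ = 1; lat ⌊7.74/1⌋ = 7.

QD17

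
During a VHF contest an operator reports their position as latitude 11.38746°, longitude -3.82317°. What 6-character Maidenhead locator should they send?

Shift to the Maidenhead origin (180°W, 90°S): lon 176.1768, lat 101.3875.
Field: 176.1768/20 → 8 → I, 101.3875/10 → 10 → K; chars IK.
Square: 16.1768/2 → 8, 1.3875/1 → 1; chars 81.
Subsquare: 0.1768/0.0833333 → 2 → c, 0.3875/0.0416667 → 9 → j; chars cj.

IK81cj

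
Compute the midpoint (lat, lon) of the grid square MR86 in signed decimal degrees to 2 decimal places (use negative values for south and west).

Field M=12, R=17: +12·20° lon, +17·10° lat → SW at lon 60°, lat 80°.
Square 8, 6: +8·2° lon, +6·1° lat → SW at lon 76°, lat 86°.
Cell spans 2° lon × 1° lat. Centre is SW corner plus half of each.
latitude 86.50, longitude 77.00.

86.50, 77.00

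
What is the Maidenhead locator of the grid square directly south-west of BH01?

Longitude square 0; −1 → -1, wraps to 9, carry into field.
Longitude field B = 1; −1 → 0 = A.
Latitude square 1; −1 → 0.

AH90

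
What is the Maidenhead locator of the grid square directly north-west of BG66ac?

BG56xd

Longitude subsquare a = 0; −1 → -1, wraps to 23 = x, carry into square.
Longitude square 6; −1 → 5.
Latitude subsquare c = 2; +1 → 3 = d.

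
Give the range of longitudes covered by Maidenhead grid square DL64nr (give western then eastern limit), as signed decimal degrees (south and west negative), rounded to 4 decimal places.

Field D=3, L=11: +3·20° lon, +11·10° lat → SW at lon -120°, lat 20°.
Square 6, 4: +6·2° lon, +4·1° lat → SW at lon -108°, lat 24°.
Subsquare n=13, r=17: +13·0.0833333° lon, +17·0.0416667° lat → SW at lon -106.917°, lat 24.7083°.
Cell spans 0.0833333° lon × 0.0416667° lat.
west -106.9167, east -106.8333.

-106.9167, -106.8333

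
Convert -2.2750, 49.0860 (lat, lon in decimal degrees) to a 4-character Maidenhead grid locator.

Add 180° to longitude and 90° to latitude: 229.09, 87.72.
Field: lon ⌊229.09/20⌋ = 11 → L; lat ⌊87.72/10⌋ = 8 → I.
Square: lon ⌊9.09/2⌋ = 4; lat ⌊7.72/1⌋ = 7.

LI47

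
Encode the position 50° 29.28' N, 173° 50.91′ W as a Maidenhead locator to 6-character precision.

AO30bl

Add 180° to longitude and 90° to latitude: 6.1515, 140.4880.
Field: 6.1515/20 → 0 → A, 140.4880/10 → 14 → O; chars AO.
Square: 6.1515/2 → 3, 0.4880/1 → 0; chars 30.
Subsquare: 0.1515/0.0833333 → 1 → b, 0.4880/0.0416667 → 11 → l; chars bl.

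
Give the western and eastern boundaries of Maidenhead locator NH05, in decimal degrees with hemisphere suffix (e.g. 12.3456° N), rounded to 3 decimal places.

Field N=13, H=7: +13·20° lon, +7·10° lat → SW at lon 80°, lat -20°.
Square 0, 5: +0·2° lon, +5·1° lat → SW at lon 80°, lat -15°.
Cell spans 2° lon × 1° lat.
west 80.000° E, east 82.000° E.

80.000° E, 82.000° E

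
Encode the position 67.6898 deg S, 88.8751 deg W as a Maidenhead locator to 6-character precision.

Shift to the Maidenhead origin (180°W, 90°S): lon 91.1249, lat 22.3102.
Field (20°×10°, letters A–R): lon ⌊91.1249/20⌋ = 4 → E; lat ⌊22.3102/10⌋ = 2 → C.
Square (2°×1°, digits 0–9): lon ⌊11.1249/2⌋ = 5; lat ⌊2.3102/1⌋ = 2.
Subsquare (5′×2.5′, letters a–x): lon ⌊1.1249/0.0833333⌋ = 13 → n; lat ⌊0.3102/0.0416667⌋ = 7 → h.

EC52nh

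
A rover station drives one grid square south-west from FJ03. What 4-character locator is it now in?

Longitude square 0; −1 → -1, wraps to 9, carry into field.
Longitude field F = 5; −1 → 4 = E.
Latitude square 3; −1 → 2.

EJ92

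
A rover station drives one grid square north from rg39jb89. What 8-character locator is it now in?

RG39jc80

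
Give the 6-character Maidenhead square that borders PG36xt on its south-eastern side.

PG46as

Longitude subsquare x = 23; +1 → 24, wraps to 0 = a, carry into square.
Longitude square 3; +1 → 4.
Latitude subsquare t = 19; −1 → 18 = s.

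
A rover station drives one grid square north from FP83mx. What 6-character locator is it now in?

Latitude subsquare x = 23; +1 → 24, wraps to 0 = a, carry into square.
Latitude square 3; +1 → 4.
The longitude characters are unchanged.

FP84ma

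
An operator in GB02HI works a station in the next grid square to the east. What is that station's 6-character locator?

GB02ii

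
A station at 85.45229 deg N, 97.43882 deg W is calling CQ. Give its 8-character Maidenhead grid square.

ER15gk78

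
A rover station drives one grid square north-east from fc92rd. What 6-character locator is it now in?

Longitude subsquare r = 17; +1 → 18 = s.
Latitude subsquare d = 3; +1 → 4 = e.

FC92se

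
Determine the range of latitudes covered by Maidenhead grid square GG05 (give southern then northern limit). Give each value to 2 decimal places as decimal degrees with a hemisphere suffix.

25.00° S, 24.00° S

Field G=6, G=6: +6·20° lon, +6·10° lat → SW at lon -60°, lat -30°.
Square 0, 5: +0·2° lon, +5·1° lat → SW at lon -60°, lat -25°.
Cell spans 2° lon × 1° lat.
south 25.00° S, north 24.00° S.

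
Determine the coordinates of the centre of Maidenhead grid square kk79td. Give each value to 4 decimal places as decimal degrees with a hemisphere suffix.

19.1458° N, 35.6250° E

Field K=10, K=10: +10·20° lon, +10·10° lat → SW at lon 20°, lat 10°.
Square 7, 9: +7·2° lon, +9·1° lat → SW at lon 34°, lat 19°.
Subsquare t=19, d=3: +19·0.0833333° lon, +3·0.0416667° lat → SW at lon 35.5833°, lat 19.125°.
Cell spans 0.0833333° lon × 0.0416667° lat. Centre is SW corner plus half of each.
latitude 19.1458° N, longitude 35.6250° E.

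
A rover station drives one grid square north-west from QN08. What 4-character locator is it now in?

PN99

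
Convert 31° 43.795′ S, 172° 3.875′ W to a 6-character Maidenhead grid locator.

AF38xg

Shift to the Maidenhead origin (180°W, 90°S): lon 7.9354, lat 58.2701.
Field: lon ⌊7.9354/20⌋ = 0 → A; lat ⌊58.2701/10⌋ = 5 → F.
Square: lon ⌊7.9354/2⌋ = 3; lat ⌊8.2701/1⌋ = 8.
Subsquare: lon ⌊1.9354/0.0833333⌋ = 23 → x; lat ⌊0.2701/0.0416667⌋ = 6 → g.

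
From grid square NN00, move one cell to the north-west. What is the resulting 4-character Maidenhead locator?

MN91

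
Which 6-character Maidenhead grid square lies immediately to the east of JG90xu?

Longitude subsquare x = 23; +1 → 24, wraps to 0 = a, carry into square.
Longitude square 9; +1 → 10, wraps to 0, carry into field.
Longitude field J = 9; +1 → 10 = K.
The latitude characters are unchanged.

KG00au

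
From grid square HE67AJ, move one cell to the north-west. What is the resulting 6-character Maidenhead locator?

HE57xk

Longitude subsquare a = 0; −1 → -1, wraps to 23 = x, carry into square.
Longitude square 6; −1 → 5.
Latitude subsquare j = 9; +1 → 10 = k.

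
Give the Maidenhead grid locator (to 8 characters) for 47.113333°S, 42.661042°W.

GE82qv02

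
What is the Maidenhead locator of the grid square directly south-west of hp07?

GP96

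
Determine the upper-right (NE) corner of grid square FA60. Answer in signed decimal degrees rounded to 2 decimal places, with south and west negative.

Field F=5, A=0: +5·20° lon, +0·10° lat → SW at lon -80°, lat -90°.
Square 6, 0: +6·2° lon, +0·1° lat → SW at lon -68°, lat -90°.
Cell spans 2° lon × 1° lat. NE corner is SW corner plus one full cell.
latitude -89.00, longitude -66.00.

-89.00, -66.00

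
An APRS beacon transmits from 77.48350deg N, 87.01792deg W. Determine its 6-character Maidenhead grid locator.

EQ67ll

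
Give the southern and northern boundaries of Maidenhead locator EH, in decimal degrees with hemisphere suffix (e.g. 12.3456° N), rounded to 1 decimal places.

20.0° S, 10.0° S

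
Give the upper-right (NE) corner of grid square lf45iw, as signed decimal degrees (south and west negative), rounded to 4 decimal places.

-34.0417, 48.7500

Field L=11, F=5: +11·20° lon, +5·10° lat → SW at lon 40°, lat -40°.
Square 4, 5: +4·2° lon, +5·1° lat → SW at lon 48°, lat -35°.
Subsquare i=8, w=22: +8·0.0833333° lon, +22·0.0416667° lat → SW at lon 48.6667°, lat -34.0833°.
Cell spans 0.0833333° lon × 0.0416667° lat. NE corner is SW corner plus one full cell.
latitude -34.0417, longitude 48.7500.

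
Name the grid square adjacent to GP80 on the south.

Latitude square 0; −1 → -1, wraps to 9, carry into field.
Latitude field P = 15; −1 → 14 = O.
The longitude characters are unchanged.

GO89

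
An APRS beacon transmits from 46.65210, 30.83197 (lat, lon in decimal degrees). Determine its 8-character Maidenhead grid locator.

KN56jp96

Offset from 180°W / 90°S: lon 210.83197°, lat 136.65210°.
Field: lon ⌊210.83197/20⌋ = 10 → K; lat ⌊136.65210/10⌋ = 13 → N.
Square: lon ⌊10.83197/2⌋ = 5; lat ⌊6.65210/1⌋ = 6.
Subsquare: lon ⌊0.83197/0.0833333⌋ = 9 → j; lat ⌊0.65210/0.0416667⌋ = 15 → p.
Extended square: lon ⌊0.08197/0.00833333⌋ = 9; lat ⌊0.02710/0.00416667⌋ = 6.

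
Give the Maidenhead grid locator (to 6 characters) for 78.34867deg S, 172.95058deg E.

RB61lp

Add 180° to longitude and 90° to latitude: 352.9506, 11.6513.
Field (20°×10°, letters A–R): 352.9506/20 → 17 → R, 11.6513/10 → 1 → B; chars RB.
Square (2°×1°, digits 0–9): 12.9506/2 → 6, 1.6513/1 → 1; chars 61.
Subsquare (5′×2.5′, letters a–x): 0.9506/0.0833333 → 11 → l, 0.6513/0.0416667 → 15 → p; chars lp.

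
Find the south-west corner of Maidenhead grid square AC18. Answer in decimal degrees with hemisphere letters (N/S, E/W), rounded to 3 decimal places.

62.000° S, 178.000° W

Field A=0, C=2: +0·20° lon, +2·10° lat → SW at lon -180°, lat -70°.
Square 1, 8: +1·2° lon, +8·1° lat → SW at lon -178°, lat -62°.
latitude 62.000° S, longitude 178.000° W.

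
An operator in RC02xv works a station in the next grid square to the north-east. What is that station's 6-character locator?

Longitude subsquare x = 23; +1 → 24, wraps to 0 = a, carry into square.
Longitude square 0; +1 → 1.
Latitude subsquare v = 21; +1 → 22 = w.

RC12aw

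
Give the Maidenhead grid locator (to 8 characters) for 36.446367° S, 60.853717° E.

MF03kn22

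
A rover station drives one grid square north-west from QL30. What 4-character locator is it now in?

QL21

Longitude square 3; −1 → 2.
Latitude square 0; +1 → 1.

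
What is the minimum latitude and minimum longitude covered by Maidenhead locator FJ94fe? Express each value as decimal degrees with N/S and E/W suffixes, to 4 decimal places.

4.1667° N, 61.5833° W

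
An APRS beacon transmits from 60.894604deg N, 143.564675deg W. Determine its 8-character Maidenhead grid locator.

Shift to the Maidenhead origin (180°W, 90°S): lon 36.43533, lat 150.89460.
Field (20°×10°, letters A–R): 36.43533/20 → 1 → B, 150.89460/10 → 15 → P; chars BP.
Square (2°×1°, digits 0–9): 16.43533/2 → 8, 0.89460/1 → 0; chars 80.
Subsquare (5′×2.5′, letters a–x): 0.43533/0.0833333 → 5 → f, 0.89460/0.0416667 → 21 → v; chars fv.
Extended square (30″×15″, digits 0–9): 0.01866/0.00833333 → 2, 0.01960/0.00416667 → 4; chars 24.

BP80fv24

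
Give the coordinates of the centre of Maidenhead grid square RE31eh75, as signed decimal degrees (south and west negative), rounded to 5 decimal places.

-48.68542, 166.39583

Field R=17, E=4: +17·20° lon, +4·10° lat → SW at lon 160°, lat -50°.
Square 3, 1: +3·2° lon, +1·1° lat → SW at lon 166°, lat -49°.
Subsquare e=4, h=7: +4·0.0833333° lon, +7·0.0416667° lat → SW at lon 166.333°, lat -48.7083°.
Extended square 7, 5: +7·0.00833333° lon, +5·0.00416667° lat → SW at lon 166.392°, lat -48.6875°.
Cell spans 0.00833333° lon × 0.00416667° lat. Centre is SW corner plus half of each.
latitude -48.68542, longitude 166.39583.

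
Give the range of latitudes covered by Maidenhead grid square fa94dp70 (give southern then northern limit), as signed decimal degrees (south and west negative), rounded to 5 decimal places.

-85.37500, -85.37083

Field F=5, A=0: +5·20° lon, +0·10° lat → SW at lon -80°, lat -90°.
Square 9, 4: +9·2° lon, +4·1° lat → SW at lon -62°, lat -86°.
Subsquare d=3, p=15: +3·0.0833333° lon, +15·0.0416667° lat → SW at lon -61.75°, lat -85.375°.
Extended square 7, 0: +7·0.00833333° lon, +0·0.00416667° lat → SW at lon -61.6917°, lat -85.375°.
Cell spans 0.00833333° lon × 0.00416667° lat.
south -85.37500, north -85.37083.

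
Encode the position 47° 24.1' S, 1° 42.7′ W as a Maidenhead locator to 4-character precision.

IE92

Offset from 180°W / 90°S: lon 178.29°, lat 42.60°.
Field: 178.29/20 → 8 → I, 42.60/10 → 4 → E; chars IE.
Square: 18.29/2 → 9, 2.60/1 → 2; chars 92.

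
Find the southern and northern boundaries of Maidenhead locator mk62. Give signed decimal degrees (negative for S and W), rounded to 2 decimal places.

12.00, 13.00

Field M=12, K=10: +12·20° lon, +10·10° lat → SW at lon 60°, lat 10°.
Square 6, 2: +6·2° lon, +2·1° lat → SW at lon 72°, lat 12°.
Cell spans 2° lon × 1° lat.
south 12.00, north 13.00.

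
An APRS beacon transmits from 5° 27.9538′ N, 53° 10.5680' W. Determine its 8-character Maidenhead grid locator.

GJ35jl81

Add 180° to longitude and 90° to latitude: 126.82387, 95.46590.
Field (20°×10°, letters A–R): lon ⌊126.82387/20⌋ = 6 → G; lat ⌊95.46590/10⌋ = 9 → J.
Square (2°×1°, digits 0–9): lon ⌊6.82387/2⌋ = 3; lat ⌊5.46590/1⌋ = 5.
Subsquare (5′×2.5′, letters a–x): lon ⌊0.82387/0.0833333⌋ = 9 → j; lat ⌊0.46590/0.0416667⌋ = 11 → l.
Extended square (30″×15″, digits 0–9): lon ⌊0.07387/0.00833333⌋ = 8; lat ⌊0.00756/0.00416667⌋ = 1.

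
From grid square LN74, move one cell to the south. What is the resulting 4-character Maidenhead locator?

LN73

Latitude square 4; −1 → 3.
The longitude characters are unchanged.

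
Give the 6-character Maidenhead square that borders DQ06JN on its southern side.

DQ06jm

Latitude subsquare n = 13; −1 → 12 = m.
The longitude characters are unchanged.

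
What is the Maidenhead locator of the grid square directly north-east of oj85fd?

OJ85ge

Longitude subsquare f = 5; +1 → 6 = g.
Latitude subsquare d = 3; +1 → 4 = e.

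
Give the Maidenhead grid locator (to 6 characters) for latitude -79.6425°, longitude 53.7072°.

Shift to the Maidenhead origin (180°W, 90°S): lon 233.7072, lat 10.3575.
Field: 233.7072/20 → 11 → L, 10.3575/10 → 1 → B; chars LB.
Square: 13.7072/2 → 6, 0.3575/1 → 0; chars 60.
Subsquare: 1.7072/0.0833333 → 20 → u, 0.3575/0.0416667 → 8 → i; chars ui.

LB60ui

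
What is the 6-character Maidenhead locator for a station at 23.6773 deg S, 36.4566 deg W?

HG16sh

Shift to the Maidenhead origin (180°W, 90°S): lon 143.5434, lat 66.3227.
Field: 143.5434/20 → 7 → H, 66.3227/10 → 6 → G; chars HG.
Square: 3.5434/2 → 1, 6.3227/1 → 6; chars 16.
Subsquare: 1.5434/0.0833333 → 18 → s, 0.3227/0.0416667 → 7 → h; chars sh.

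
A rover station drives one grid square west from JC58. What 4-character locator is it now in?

JC48

Longitude square 5; −1 → 4.
The latitude characters are unchanged.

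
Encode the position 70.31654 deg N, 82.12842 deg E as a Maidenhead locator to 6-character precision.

NQ10bh

Offset from 180°W / 90°S: lon 262.1284°, lat 160.3165°.
Field: 262.1284/20 → 13 → N, 160.3165/10 → 16 → Q; chars NQ.
Square: 2.1284/2 → 1, 0.3165/1 → 0; chars 10.
Subsquare: 0.1284/0.0833333 → 1 → b, 0.3165/0.0416667 → 7 → h; chars bh.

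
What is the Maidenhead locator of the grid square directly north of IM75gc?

IM75gd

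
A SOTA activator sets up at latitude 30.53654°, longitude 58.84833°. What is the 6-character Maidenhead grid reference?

LM90km

Offset from 180°W / 90°S: lon 238.8483°, lat 120.5365°.
Field (20°×10°, letters A–R): 238.8483/20 → 11 → L, 120.5365/10 → 12 → M; chars LM.
Square (2°×1°, digits 0–9): 18.8483/2 → 9, 0.5365/1 → 0; chars 90.
Subsquare (5′×2.5′, letters a–x): 0.8483/0.0833333 → 10 → k, 0.5365/0.0416667 → 12 → m; chars km.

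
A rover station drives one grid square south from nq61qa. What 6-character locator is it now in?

NQ60qx

Latitude subsquare a = 0; −1 → -1, wraps to 23 = x, carry into square.
Latitude square 1; −1 → 0.
The longitude characters are unchanged.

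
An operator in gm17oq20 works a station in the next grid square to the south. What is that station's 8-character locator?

GM17op29

Latitude extended square 0; −1 → -1, wraps to 9, carry into subsquare.
Latitude subsquare q = 16; −1 → 15 = p.
The longitude characters are unchanged.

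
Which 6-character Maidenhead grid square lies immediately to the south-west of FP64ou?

FP64nt

Longitude subsquare o = 14; −1 → 13 = n.
Latitude subsquare u = 20; −1 → 19 = t.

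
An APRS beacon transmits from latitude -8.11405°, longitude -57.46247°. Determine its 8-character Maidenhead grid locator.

GI11gv42

Add 180° to longitude and 90° to latitude: 122.53753, 81.88595.
Field: 122.53753/20 → 6 → G, 81.88595/10 → 8 → I; chars GI.
Square: 2.53753/2 → 1, 1.88595/1 → 1; chars 11.
Subsquare: 0.53753/0.0833333 → 6 → g, 0.88595/0.0416667 → 21 → v; chars gv.
Extended square: 0.03753/0.00833333 → 4, 0.01095/0.00416667 → 2; chars 42.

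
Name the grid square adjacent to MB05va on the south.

MB04vx

Latitude subsquare a = 0; −1 → -1, wraps to 23 = x, carry into square.
Latitude square 5; −1 → 4.
The longitude characters are unchanged.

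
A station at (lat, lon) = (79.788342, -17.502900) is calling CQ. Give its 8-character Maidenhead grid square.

IQ19fs99

Shift to the Maidenhead origin (180°W, 90°S): lon 162.49710, lat 169.78834.
Field (20°×10°, letters A–R): 162.49710/20 → 8 → I, 169.78834/10 → 16 → Q; chars IQ.
Square (2°×1°, digits 0–9): 2.49710/2 → 1, 9.78834/1 → 9; chars 19.
Subsquare (5′×2.5′, letters a–x): 0.49710/0.0833333 → 5 → f, 0.78834/0.0416667 → 18 → s; chars fs.
Extended square (30″×15″, digits 0–9): 0.08043/0.00833333 → 9, 0.03834/0.00416667 → 9; chars 99.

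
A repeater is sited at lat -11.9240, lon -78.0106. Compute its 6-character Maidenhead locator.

Offset from 180°W / 90°S: lon 101.9894°, lat 78.0760°.
Field (20°×10°, letters A–R): lon ⌊101.9894/20⌋ = 5 → F; lat ⌊78.0760/10⌋ = 7 → H.
Square (2°×1°, digits 0–9): lon ⌊1.9894/2⌋ = 0; lat ⌊8.0760/1⌋ = 8.
Subsquare (5′×2.5′, letters a–x): lon ⌊1.9894/0.0833333⌋ = 23 → x; lat ⌊0.0760/0.0416667⌋ = 1 → b.

FH08xb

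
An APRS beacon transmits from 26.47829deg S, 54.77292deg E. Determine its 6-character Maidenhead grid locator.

LG73jm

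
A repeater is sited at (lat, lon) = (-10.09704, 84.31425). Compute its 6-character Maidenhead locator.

NH29dv

Shift to the Maidenhead origin (180°W, 90°S): lon 264.3143, lat 79.9030.
Field: lon ⌊264.3143/20⌋ = 13 → N; lat ⌊79.9030/10⌋ = 7 → H.
Square: lon ⌊4.3143/2⌋ = 2; lat ⌊9.9030/1⌋ = 9.
Subsquare: lon ⌊0.3143/0.0833333⌋ = 3 → d; lat ⌊0.9030/0.0416667⌋ = 21 → v.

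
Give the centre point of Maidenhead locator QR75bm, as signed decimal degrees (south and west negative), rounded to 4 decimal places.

85.5208, 154.1250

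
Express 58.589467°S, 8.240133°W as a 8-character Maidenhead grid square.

Offset from 180°W / 90°S: lon 171.75987°, lat 31.41053°.
Field (20°×10°, letters A–R): 171.75987/20 → 8 → I, 31.41053/10 → 3 → D; chars ID.
Square (2°×1°, digits 0–9): 11.75987/2 → 5, 1.41053/1 → 1; chars 51.
Subsquare (5′×2.5′, letters a–x): 1.75987/0.0833333 → 21 → v, 0.41053/0.0416667 → 9 → j; chars vj.
Extended square (30″×15″, digits 0–9): 0.00987/0.00833333 → 1, 0.03553/0.00416667 → 8; chars 18.

ID51vj18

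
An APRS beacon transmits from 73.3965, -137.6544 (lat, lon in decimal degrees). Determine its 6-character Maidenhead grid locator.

Shift to the Maidenhead origin (180°W, 90°S): lon 42.3456, lat 163.3965.
Field: lon ⌊42.3456/20⌋ = 2 → C; lat ⌊163.3965/10⌋ = 16 → Q.
Square: lon ⌊2.3456/2⌋ = 1; lat ⌊3.3965/1⌋ = 3.
Subsquare: lon ⌊0.3456/0.0833333⌋ = 4 → e; lat ⌊0.3965/0.0416667⌋ = 9 → j.

CQ13ej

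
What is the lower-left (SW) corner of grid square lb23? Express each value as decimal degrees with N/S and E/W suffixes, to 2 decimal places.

Field L=11, B=1: +11·20° lon, +1·10° lat → SW at lon 40°, lat -80°.
Square 2, 3: +2·2° lon, +3·1° lat → SW at lon 44°, lat -77°.
latitude 77.00° S, longitude 44.00° E.

77.00° S, 44.00° E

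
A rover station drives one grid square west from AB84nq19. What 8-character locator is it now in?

AB84nq09

Longitude extended square 1; −1 → 0.
The latitude characters are unchanged.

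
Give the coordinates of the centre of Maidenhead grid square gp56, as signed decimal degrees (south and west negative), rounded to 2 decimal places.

Field G=6, P=15: +6·20° lon, +15·10° lat → SW at lon -60°, lat 60°.
Square 5, 6: +5·2° lon, +6·1° lat → SW at lon -50°, lat 66°.
Cell spans 2° lon × 1° lat. Centre is SW corner plus half of each.
latitude 66.50, longitude -49.00.

66.50, -49.00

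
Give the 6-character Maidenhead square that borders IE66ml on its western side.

IE66ll

Longitude subsquare m = 12; −1 → 11 = l.
The latitude characters are unchanged.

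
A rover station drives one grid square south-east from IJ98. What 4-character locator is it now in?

JJ07

Longitude square 9; +1 → 10, wraps to 0, carry into field.
Longitude field I = 8; +1 → 9 = J.
Latitude square 8; −1 → 7.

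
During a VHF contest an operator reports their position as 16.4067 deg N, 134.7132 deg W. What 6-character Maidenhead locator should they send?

Offset from 180°W / 90°S: lon 45.2868°, lat 106.4067°.
Field: 45.2868/20 → 2 → C, 106.4067/10 → 10 → K; chars CK.
Square: 5.2868/2 → 2, 6.4067/1 → 6; chars 26.
Subsquare: 1.2868/0.0833333 → 15 → p, 0.4067/0.0416667 → 9 → j; chars pj.

CK26pj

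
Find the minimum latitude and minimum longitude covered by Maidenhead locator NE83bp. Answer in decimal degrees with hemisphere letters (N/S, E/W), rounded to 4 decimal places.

46.3750° S, 96.0833° E

Field N=13, E=4: +13·20° lon, +4·10° lat → SW at lon 80°, lat -50°.
Square 8, 3: +8·2° lon, +3·1° lat → SW at lon 96°, lat -47°.
Subsquare b=1, p=15: +1·0.0833333° lon, +15·0.0416667° lat → SW at lon 96.0833°, lat -46.375°.
latitude 46.3750° S, longitude 96.0833° E.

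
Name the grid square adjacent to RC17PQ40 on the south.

RC17pp49

Latitude extended square 0; −1 → -1, wraps to 9, carry into subsquare.
Latitude subsquare q = 16; −1 → 15 = p.
The longitude characters are unchanged.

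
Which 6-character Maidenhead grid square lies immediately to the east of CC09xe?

CC19ae

Longitude subsquare x = 23; +1 → 24, wraps to 0 = a, carry into square.
Longitude square 0; +1 → 1.
The latitude characters are unchanged.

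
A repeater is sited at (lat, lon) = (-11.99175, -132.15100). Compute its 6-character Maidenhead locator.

Offset from 180°W / 90°S: lon 47.8490°, lat 78.0083°.
Field: lon ⌊47.8490/20⌋ = 2 → C; lat ⌊78.0083/10⌋ = 7 → H.
Square: lon ⌊7.8490/2⌋ = 3; lat ⌊8.0083/1⌋ = 8.
Subsquare: lon ⌊1.8490/0.0833333⌋ = 22 → w; lat ⌊0.0083/0.0416667⌋ = 0 → a.

CH38wa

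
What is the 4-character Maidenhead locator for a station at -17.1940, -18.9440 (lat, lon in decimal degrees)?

Add 180° to longitude and 90° to latitude: 161.06, 72.81.
Field: 161.06/20 → 8 → I, 72.81/10 → 7 → H; chars IH.
Square: 1.06/2 → 0, 2.81/1 → 2; chars 02.

IH02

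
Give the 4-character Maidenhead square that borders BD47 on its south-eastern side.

Longitude square 4; +1 → 5.
Latitude square 7; −1 → 6.

BD56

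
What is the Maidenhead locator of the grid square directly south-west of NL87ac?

Longitude subsquare a = 0; −1 → -1, wraps to 23 = x, carry into square.
Longitude square 8; −1 → 7.
Latitude subsquare c = 2; −1 → 1 = b.

NL77xb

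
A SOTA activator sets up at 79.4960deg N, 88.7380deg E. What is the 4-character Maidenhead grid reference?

NQ49

Add 180° to longitude and 90° to latitude: 268.74, 169.50.
Field (20°×10°, letters A–R): lon ⌊268.74/20⌋ = 13 → N; lat ⌊169.50/10⌋ = 16 → Q.
Square (2°×1°, digits 0–9): lon ⌊8.74/2⌋ = 4; lat ⌊9.50/1⌋ = 9.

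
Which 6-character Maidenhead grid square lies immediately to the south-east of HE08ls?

Longitude subsquare l = 11; +1 → 12 = m.
Latitude subsquare s = 18; −1 → 17 = r.

HE08mr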